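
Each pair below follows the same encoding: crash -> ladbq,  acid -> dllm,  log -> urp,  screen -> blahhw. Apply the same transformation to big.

klp

Two shifts are in play — +3 for a/e/i/o/u, +9 for every other letter.
On big: b(cons)+9=k, i(vowel)+3=l, g(cons)+9=p.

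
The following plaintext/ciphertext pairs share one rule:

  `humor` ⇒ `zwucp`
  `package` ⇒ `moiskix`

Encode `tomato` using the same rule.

The word is reversed, then every letter is shifted forward by 8.
For tomato: reverse → otamot; then shift: o+8=w, t+8=b, a+8=i, m+8=u, o+8=w, t+8=b.

wbiuwb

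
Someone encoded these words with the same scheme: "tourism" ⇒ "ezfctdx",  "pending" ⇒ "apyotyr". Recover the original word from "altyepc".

painter

Compare letters: t→e is +11, o→z is +11, u→f is +11 — a constant shift. Every letter moves 11 places later in the alphabet, wrapping around z→a.
Reversing it on altyepc: a−11=p, l−11=a, t−11=i, y−11=n, e−11=t, p−11=e, c−11=r.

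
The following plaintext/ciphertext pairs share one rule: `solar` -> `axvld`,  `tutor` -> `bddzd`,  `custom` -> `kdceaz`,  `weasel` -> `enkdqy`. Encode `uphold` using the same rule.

cyrzxq

In solar: s→a is +8, o→x is +9, l→v is +10, a→l is +11 — the shift increases by 1 each position. The shift increases by 1 at each position, starting from +8: 8, 9, 10, ….
Applying it to uphold: u+8=c, p+9=y, h+10=r, o+11=z, l+12=x, d+13=q.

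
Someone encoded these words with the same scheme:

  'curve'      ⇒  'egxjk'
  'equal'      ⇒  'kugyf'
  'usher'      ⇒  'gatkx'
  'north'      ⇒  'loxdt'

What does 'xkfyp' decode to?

Treating letters as 0–25, the rule is x ↦ 3x + 24 (mod 26).
Undoing it on xkfyp: x(23)→9·(23−24)≡17=r; k(10)→9·(10−24)≡4=e; f(5)→9·(5−24)≡11=l; y(24)→9·(24−24)≡0=a; p(15)→9·(15−24)≡23=x (all mod 26).

relax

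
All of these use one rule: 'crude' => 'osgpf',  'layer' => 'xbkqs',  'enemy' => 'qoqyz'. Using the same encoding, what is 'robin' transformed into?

dpnuo

Shifts by position in crude: pos 0: c→o (+12), pos 1: r→s (+1), pos 2: u→g (+12), pos 3: d→p (+12), pos 4: e→f (+1) — repeating every 3. The shifts repeat in a cycle of length 3: positions 0,1,… shift by +12, +1, +12, then the pattern repeats.
On robin: r+12=d, o+1=p, b+12=n, i+12=u, n+1=o.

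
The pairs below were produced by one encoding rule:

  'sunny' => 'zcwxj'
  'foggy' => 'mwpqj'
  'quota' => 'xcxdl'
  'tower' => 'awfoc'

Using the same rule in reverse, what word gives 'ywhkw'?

royal

In sunny: s→z is +7, u→c is +8, n→w is +9, n→x is +10 — the shift increases by 1 each position. The shift increases by 1 at each position, starting from +7: 7, 8, 9, ….
Reversing it on ywhkw: y−7=r, w−8=o, h−9=y, k−10=a, w−11=l.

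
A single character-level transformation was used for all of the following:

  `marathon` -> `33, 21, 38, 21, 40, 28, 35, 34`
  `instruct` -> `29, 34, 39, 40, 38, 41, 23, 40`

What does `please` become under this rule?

m is letter #13 and maps to 33: an offset of 20. Letters become their 1-based position plus 20 (so a→21, b→22, …).
Applying it to please: p=16→36, l=12→32, e=5→25, a=1→21, s=19→39, e=5→25.

36, 32, 25, 21, 39, 25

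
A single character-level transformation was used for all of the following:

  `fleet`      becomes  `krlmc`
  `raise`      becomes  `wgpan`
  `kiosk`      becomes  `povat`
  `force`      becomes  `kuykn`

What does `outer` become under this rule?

taama

In fleet: f→k is +5, l→r is +6, e→l is +7, e→m is +8 — the shift increases by 1 each position. The shift increases by 1 at each position, starting from +5: 5, 6, 7, ….
Applying it to outer: o+5=t, u+6=a, t+7=a, e+8=m, r+9=a.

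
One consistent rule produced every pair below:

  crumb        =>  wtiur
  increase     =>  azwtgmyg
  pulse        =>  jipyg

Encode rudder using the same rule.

c(2)→w(22) and r(17)→t(19) fit y≡5x+12 (mod 26); the inverse of 5 mod 26 is 21. Each letter's alphabet position (a=0..z=25) is mapped through 5·x+12 mod 26 — an affine cipher.
On rudder: r(17)→5·17+12≡19=t; u(20)→5·20+12≡8=i; d(3)→5·3+12≡1=b; d(3)→5·3+12≡1=b; e(4)→5·4+12≡6=g; r(17)→5·17+12≡19=t (all mod 26).

tibbgt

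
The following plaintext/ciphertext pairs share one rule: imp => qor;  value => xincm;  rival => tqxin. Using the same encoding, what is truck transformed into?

vtcem

The shift depends on letter class: consonant m→o is +2, but vowel i→q is +8. The rule splits by letter class: vowels +8, consonants +2.
For truck: t(cons)+2=v, r(cons)+2=t, u(vowel)+8=c, c(cons)+2=e, k(cons)+2=m.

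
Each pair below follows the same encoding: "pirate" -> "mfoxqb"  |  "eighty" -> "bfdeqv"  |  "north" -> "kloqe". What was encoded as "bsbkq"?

Every letter moves 23 places later in the alphabet, wrapping around z→a.
Undoing it on bsbkq: b−23=e, s−23=v, b−23=e, k−23=n, q−23=t.

event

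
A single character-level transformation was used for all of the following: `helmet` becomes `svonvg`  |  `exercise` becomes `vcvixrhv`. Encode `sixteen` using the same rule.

hrcgvvm

Each pair mirrors across the alphabet (h↔s, e↔v, l↔o): positions sum to 25. This is the alphabet-reversal cipher (Atbash): a becomes z, b becomes y, etc.
On sixteen: s↔h, i↔r, x↔c, t↔g, e↔v, e↔v, n↔m.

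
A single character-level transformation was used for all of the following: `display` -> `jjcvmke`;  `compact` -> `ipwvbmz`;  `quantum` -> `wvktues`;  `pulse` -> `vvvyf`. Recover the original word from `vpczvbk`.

Shifts by position in display: pos 0: d→j (+6), pos 1: i→j (+1), pos 2: s→c (+10), pos 3: p→v (+6), pos 4: l→m (+1), pos 5: a→k (+10) — repeating every 3. It's a Vigenère-style cipher with numeric key [6,1,10]: position i shifts by key[i mod 3].
Undoing it on vpczvbk: v−6=p, p−1=o, c−10=s, z−6=t, v−1=u, b−10=r, k−6=e.

posture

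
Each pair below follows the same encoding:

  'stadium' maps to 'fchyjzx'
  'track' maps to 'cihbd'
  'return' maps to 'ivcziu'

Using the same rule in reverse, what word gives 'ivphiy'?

regard

This is an affine cipher: with a=0,…,z=25, each position x becomes (23x+7) mod 26.
Undoing it on ivphiy: i(8)→17·(8−7)≡17=r; v(21)→17·(21−7)≡4=e; p(15)→17·(15−7)≡6=g; h(7)→17·(7−7)≡0=a; i(8)→17·(8−7)≡17=r; y(24)→17·(24−7)≡3=d (all mod 26).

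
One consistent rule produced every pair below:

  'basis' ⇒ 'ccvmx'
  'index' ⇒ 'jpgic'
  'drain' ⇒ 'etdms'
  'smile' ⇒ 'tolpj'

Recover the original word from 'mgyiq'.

In basis: b→c is +1, a→c is +2, s→v is +3, i→m is +4 — the shift increases by 1 each position. The shift increases by 1 at each position, starting from +1: 1, 2, 3, ….
Decoding mgyiq: m−1=l, g−2=e, y−3=v, i−4=e, q−5=l.

level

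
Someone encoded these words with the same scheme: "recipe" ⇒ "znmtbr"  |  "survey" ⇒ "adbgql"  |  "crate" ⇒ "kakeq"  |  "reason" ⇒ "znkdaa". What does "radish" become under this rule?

zjnteu

In recipe: r→z is +8, e→n is +9, c→m is +10, i→t is +11 — the shift increases by 1 each position. The shift increases by 1 at each position, starting from +8: 8, 9, 10, ….
For radish: r+8=z, a+9=j, d+10=n, i+11=t, s+12=e, h+13=u.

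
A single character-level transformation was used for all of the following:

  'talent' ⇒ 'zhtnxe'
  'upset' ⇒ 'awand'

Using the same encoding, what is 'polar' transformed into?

vvtjb

In talent: t→z is +6, a→h is +7, l→t is +8, e→n is +9 — the shift increases by 1 each position. Each letter shifts forward by (position + 6), i.e. 6, 7, 8, … — the shift grows by one for each successive letter.
Applying it to polar: p+6=v, o+7=v, l+8=t, a+9=j, r+10=b.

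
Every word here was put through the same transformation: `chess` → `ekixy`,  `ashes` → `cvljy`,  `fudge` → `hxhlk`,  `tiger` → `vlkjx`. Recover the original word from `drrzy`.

In chess: c→e is +2, h→k is +3, e→i is +4, s→x is +5 — the shift increases by 1 each position. The shift increases by 1 at each position, starting from +2: 2, 3, 4, ….
Reversing it on drrzy: d−2=b, r−3=o, r−4=n, z−5=u, y−6=s.

bonus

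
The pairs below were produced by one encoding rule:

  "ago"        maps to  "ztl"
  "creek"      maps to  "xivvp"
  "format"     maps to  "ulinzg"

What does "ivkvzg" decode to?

Each pair mirrors across the alphabet (a↔z, g↔t, o↔l): positions sum to 25. Each letter is replaced by its mirror in the alphabet: a↔z, b↔y, c↔x, and so on (the Atbash cipher).
Reversing it on ivkvzg: i↔r, v↔e, k↔p, v↔e, z↔a, g↔t.

repeat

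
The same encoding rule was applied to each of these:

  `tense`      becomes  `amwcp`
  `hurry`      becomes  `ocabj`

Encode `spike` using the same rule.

In tense: t→a is +7, e→m is +8, n→w is +9, s→c is +10 — the shift increases by 1 each position. The shift increases by 1 at each position, starting from +7: 7, 8, 9, ….
On spike: s+7=z, p+8=x, i+9=r, k+10=u, e+11=p.

zxrup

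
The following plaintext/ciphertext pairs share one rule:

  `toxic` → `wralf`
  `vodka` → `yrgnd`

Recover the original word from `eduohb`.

It's a constant shift of +3 (ROT3).
Reversing it on eduohb: e−3=b, d−3=a, u−3=r, o−3=l, h−3=e, b−3=y.

barley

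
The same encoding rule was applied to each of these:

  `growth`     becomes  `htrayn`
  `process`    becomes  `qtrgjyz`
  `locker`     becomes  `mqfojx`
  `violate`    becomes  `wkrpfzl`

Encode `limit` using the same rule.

In growth: g→h is +1, r→t is +2, o→r is +3, w→a is +4 — the shift increases by 1 each position. Each letter shifts forward by (position + 1), i.e. 1, 2, 3, … — the shift grows by one for each successive letter.
Applying it to limit: l+1=m, i+2=k, m+3=p, i+4=m, t+5=y.

mkpmy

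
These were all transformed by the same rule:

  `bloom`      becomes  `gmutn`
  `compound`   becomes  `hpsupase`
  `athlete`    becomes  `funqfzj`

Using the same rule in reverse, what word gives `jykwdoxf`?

Shifts by position in bloom: pos 0: b→g (+5), pos 1: l→m (+1), pos 2: o→u (+6), pos 3: o→t (+5), pos 4: m→n (+1) — repeating every 3. A repeating key of period 3 is used — shifts +5, +1, +6 over and over.
Undoing it on jykwdoxf: j−5=e, y−1=x, k−6=e, w−5=r, d−1=c, o−6=i, x−5=s, f−1=e.

exercise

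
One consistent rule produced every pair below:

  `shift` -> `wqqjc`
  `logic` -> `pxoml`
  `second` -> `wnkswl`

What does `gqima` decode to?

chair

Shifts by position in shift: pos 0: s→w (+4), pos 1: h→q (+9), pos 2: i→q (+8), pos 3: f→j (+4), pos 4: t→c (+9) — repeating every 3. It's a Vigenère-style cipher with numeric key [4,9,8]: position i shifts by key[i mod 3].
Reversing it on gqima: g−4=c, q−9=h, i−8=a, m−4=i, a−9=r.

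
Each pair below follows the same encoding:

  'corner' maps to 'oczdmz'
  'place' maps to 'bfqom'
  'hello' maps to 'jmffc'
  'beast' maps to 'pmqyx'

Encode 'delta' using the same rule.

nmfxq

c(2)→o(14) and o(14)→c(2) fit y≡25x+16 (mod 26); the inverse of 25 mod 26 is 25. Treating letters as 0–25, the rule is x ↦ 25x + 16 (mod 26).
On delta: d(3)→25·3+16≡13=n; e(4)→25·4+16≡12=m; l(11)→25·11+16≡5=f; t(19)→25·19+16≡23=x; a(0)→25·0+16≡16=q (all mod 26).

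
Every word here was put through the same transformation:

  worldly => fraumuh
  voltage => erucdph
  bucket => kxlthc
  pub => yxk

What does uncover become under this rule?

The shift depends on letter class: consonant w→f is +9, but vowel o→r is +3. The rule splits by letter class: vowels +3, consonants +9.
For uncover: u(vowel)+3=x, n(cons)+9=w, c(cons)+9=l, o(vowel)+3=r, v(cons)+9=e, e(vowel)+3=h, r(cons)+9=a.

xwlreha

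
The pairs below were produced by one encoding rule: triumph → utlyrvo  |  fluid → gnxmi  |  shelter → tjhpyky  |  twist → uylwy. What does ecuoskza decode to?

In triumph: t→u is +1, r→t is +2, i→l is +3, u→y is +4 — the shift increases by 1 each position. Letter i (0-indexed) is shifted by i+1, so successive shifts are 1, 2, 3, ….
Reversing it on ecuoskza: e−1=d, c−2=a, u−3=r, o−4=k, s−5=n, k−6=e, z−7=s, a−8=s.

darkness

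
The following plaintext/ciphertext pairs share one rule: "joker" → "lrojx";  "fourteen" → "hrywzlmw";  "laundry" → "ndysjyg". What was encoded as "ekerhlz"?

Each letter shifts forward by (position + 2), i.e. 2, 3, 4, … — the shift grows by one for each successive letter.
Decoding ekerhlz: e−2=c, k−3=h, e−4=a, r−5=m, h−6=b, l−7=e, z−8=r.

chamber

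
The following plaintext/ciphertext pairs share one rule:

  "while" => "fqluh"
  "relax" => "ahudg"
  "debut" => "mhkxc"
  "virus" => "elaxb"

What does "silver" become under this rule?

blueha

Two shifts are in play — +3 for a/e/i/o/u, +9 for every other letter.
On silver: s(cons)+9=b, i(vowel)+3=l, l(cons)+9=u, v(cons)+9=e, e(vowel)+3=h, r(cons)+9=a.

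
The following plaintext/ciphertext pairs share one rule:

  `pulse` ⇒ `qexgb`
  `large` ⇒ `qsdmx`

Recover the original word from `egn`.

bus

The output letters match the input read backwards, each shifted +12: pulse reversed is eslup. The word is reversed, then every letter is shifted forward by 12.
Undoing it on egn: shift back: e−12=s, g−12=u, n−12=b → sub; then reverse → bus.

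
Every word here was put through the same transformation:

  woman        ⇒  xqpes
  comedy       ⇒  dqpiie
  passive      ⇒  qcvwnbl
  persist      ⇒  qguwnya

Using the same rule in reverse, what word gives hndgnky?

Letter i (0-indexed) is shifted by i+1, so successive shifts are 1, 2, 3, ….
Undoing it on hndgnky: h−1=g, n−2=l, d−3=a, g−4=c, n−5=i, k−6=e, y−7=r.

glacier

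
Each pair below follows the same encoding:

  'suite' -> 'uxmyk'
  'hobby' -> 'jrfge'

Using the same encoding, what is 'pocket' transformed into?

rrgpka

In suite: s→u is +2, u→x is +3, i→m is +4, t→y is +5 — the shift increases by 1 each position. The shift increases by 1 at each position, starting from +2: 2, 3, 4, ….
Applying it to pocket: p+2=r, o+3=r, c+4=g, k+5=p, e+6=k, t+7=a.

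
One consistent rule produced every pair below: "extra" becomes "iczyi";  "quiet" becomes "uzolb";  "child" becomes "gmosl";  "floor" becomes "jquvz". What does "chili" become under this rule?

Letter i (0-indexed) is shifted by i+4, so successive shifts are 4, 5, 6, ….
Applying it to chili: c+4=g, h+5=m, i+6=o, l+7=s, i+8=q.

gmosq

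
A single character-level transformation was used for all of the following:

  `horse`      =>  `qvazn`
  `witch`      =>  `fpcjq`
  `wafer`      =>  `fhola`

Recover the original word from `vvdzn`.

mouse

Shifts by position in horse: pos 0: h→q (+9), pos 1: o→v (+7), pos 2: r→a (+9), pos 3: s→z (+7) — repeating every 2. It's a Vigenère-style cipher with numeric key [9,7]: position i shifts by key[i mod 2].
Reversing it on vvdzn: v−9=m, v−7=o, d−9=u, z−7=s, n−9=e.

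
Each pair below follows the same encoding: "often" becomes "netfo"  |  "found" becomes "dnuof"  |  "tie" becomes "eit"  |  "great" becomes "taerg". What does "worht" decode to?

The output letters match the input read backwards: often reversed is netfo. It's just the letters in reverse order.
Reversing it on worht: then reverse → throw.

throw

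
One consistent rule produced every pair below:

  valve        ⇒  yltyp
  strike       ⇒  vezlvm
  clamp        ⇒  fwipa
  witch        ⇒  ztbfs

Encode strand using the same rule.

vezdyl

Shifts by position in valve: pos 0: v→y (+3), pos 1: a→l (+11), pos 2: l→t (+8), pos 3: v→y (+3), pos 4: e→p (+11) — repeating every 3. The shifts repeat in a cycle of length 3: positions 0,1,… shift by +3, +11, +8, then the pattern repeats.
On strand: s+3=v, t+11=e, r+8=z, a+3=d, n+11=y, d+8=l.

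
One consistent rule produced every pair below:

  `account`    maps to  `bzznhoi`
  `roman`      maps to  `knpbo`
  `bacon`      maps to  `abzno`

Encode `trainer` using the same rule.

ikbtoxk

a(0)→b(1) and c(2)→z(25) fit y≡25x+1 (mod 26); the inverse of 25 mod 26 is 25. This is an affine cipher: with a=0,…,z=25, each position x becomes (25x+1) mod 26.
On trainer: t(19)→25·19+1≡8=i; r(17)→25·17+1≡10=k; a(0)→25·0+1≡1=b; i(8)→25·8+1≡19=t; n(13)→25·13+1≡14=o; e(4)→25·4+1≡23=x; r(17)→25·17+1≡10=k (all mod 26).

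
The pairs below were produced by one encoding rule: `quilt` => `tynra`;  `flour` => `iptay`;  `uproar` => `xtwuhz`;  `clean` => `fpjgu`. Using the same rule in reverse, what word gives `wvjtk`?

trend

Each letter shifts forward by (position + 3), i.e. 3, 4, 5, … — the shift grows by one for each successive letter.
Undoing it on wvjtk: w−3=t, v−4=r, j−5=e, t−6=n, k−7=d.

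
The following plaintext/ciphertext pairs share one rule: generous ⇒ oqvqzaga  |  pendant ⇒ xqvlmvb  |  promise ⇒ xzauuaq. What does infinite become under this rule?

uvnuvubq

The shift depends on letter class: consonant g→o is +8, but vowel e→q is +12. Vowels shift forward by 12 and consonants shift forward by 8.
On infinite: i(vowel)+12=u, n(cons)+8=v, f(cons)+8=n, i(vowel)+12=u, n(cons)+8=v, i(vowel)+12=u, t(cons)+8=b, e(vowel)+12=q.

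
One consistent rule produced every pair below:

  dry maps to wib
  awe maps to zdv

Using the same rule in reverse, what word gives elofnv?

volume

Each pair mirrors across the alphabet (d↔w, r↔i, y↔b): positions sum to 25. Letters are reflected about the middle of the alphabet (position → 25−position): Atbash.
Reversing it on elofnv: e↔v, l↔o, o↔l, f↔u, n↔m, v↔e.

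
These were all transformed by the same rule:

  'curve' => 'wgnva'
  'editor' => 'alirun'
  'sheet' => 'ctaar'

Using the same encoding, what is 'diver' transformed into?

livan

c(2)→w(22) and u(20)→g(6) fit y≡15x+18 (mod 26); the inverse of 15 mod 26 is 7. Treating letters as 0–25, the rule is x ↦ 15x + 18 (mod 26).
For diver: d(3)→15·3+18≡11=l; i(8)→15·8+18≡8=i; v(21)→15·21+18≡21=v; e(4)→15·4+18≡0=a; r(17)→15·17+18≡13=n (all mod 26).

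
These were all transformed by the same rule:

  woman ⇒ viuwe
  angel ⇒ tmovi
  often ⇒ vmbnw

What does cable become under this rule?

The output letters match the input read backwards, each shifted +8: woman reversed is namow. Read the word backwards and shift each letter +8.
On cable: reverse → elbac; then shift: e+8=m, l+8=t, b+8=j, a+8=i, c+8=k.

mtjik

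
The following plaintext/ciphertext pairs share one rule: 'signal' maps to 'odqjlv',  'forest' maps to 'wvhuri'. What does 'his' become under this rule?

vlk

The word is reversed, then every letter is shifted forward by 3.
Applying it to his: reverse → sih; then shift: s+3=v, i+3=l, h+3=k.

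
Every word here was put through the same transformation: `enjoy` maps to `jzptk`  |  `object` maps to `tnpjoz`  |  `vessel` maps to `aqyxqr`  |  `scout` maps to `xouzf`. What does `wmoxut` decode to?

raisin

A repeating key of period 3 is used — shifts +5, +12, +6 over and over.
Reversing it on wmoxut: w−5=r, m−12=a, o−6=i, x−5=s, u−12=i, t−6=n.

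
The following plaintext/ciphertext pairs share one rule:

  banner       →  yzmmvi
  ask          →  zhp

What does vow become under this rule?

Each pair mirrors across the alphabet (b↔y, a↔z, n↔m): positions sum to 25. This is the alphabet-reversal cipher (Atbash): a becomes z, b becomes y, etc.
On vow: v↔e, o↔l, w↔d.

eld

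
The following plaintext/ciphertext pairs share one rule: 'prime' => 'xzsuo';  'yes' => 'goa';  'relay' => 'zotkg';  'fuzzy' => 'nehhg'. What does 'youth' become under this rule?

gyebp

The rule splits by letter class: vowels +10, consonants +8.
For youth: y(cons)+8=g, o(vowel)+10=y, u(vowel)+10=e, t(cons)+8=b, h(cons)+8=p.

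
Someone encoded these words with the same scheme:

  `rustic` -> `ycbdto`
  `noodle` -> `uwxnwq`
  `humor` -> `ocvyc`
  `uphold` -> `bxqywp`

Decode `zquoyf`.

In rustic: r→y is +7, u→c is +8, s→b is +9, t→d is +10 — the shift increases by 1 each position. Each letter shifts forward by (position + 7), i.e. 7, 8, 9, … — the shift grows by one for each successive letter.
Undoing it on zquoyf: z−7=s, q−8=i, u−9=l, o−10=e, y−11=n, f−12=t.

silent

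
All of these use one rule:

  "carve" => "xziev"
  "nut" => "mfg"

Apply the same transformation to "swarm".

Each pair mirrors across the alphabet (c↔x, a↔z, r↔i): positions sum to 25. Letters are reflected about the middle of the alphabet (position → 25−position): Atbash.
On swarm: s↔h, w↔d, a↔z, r↔i, m↔n.

hdzin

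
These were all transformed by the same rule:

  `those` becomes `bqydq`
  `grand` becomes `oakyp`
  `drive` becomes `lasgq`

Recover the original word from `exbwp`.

In those: t→b is +8, h→q is +9, o→y is +10, s→d is +11 — the shift increases by 1 each position. Letter i (0-indexed) is shifted by i+8, so successive shifts are 8, 9, 10, ….
Decoding exbwp: e−8=w, x−9=o, b−10=r, w−11=l, p−12=d.

world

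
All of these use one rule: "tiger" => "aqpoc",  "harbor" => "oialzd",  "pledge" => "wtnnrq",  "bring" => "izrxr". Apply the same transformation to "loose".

swxcp

In tiger: t→a is +7, i→q is +8, g→p is +9, e→o is +10 — the shift increases by 1 each position. Letter i (0-indexed) is shifted by i+7, so successive shifts are 7, 8, 9, ….
On loose: l+7=s, o+8=w, o+9=x, s+10=c, e+11=p.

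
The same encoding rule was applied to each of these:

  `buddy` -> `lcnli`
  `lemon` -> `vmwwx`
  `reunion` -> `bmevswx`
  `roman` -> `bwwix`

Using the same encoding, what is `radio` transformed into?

binqy

Shifts by position in buddy: pos 0: b→l (+10), pos 1: u→c (+8), pos 2: d→n (+10), pos 3: d→l (+8) — repeating every 2. The shifts repeat in a cycle of length 2: positions 0,1,… shift by +10, +8, then the pattern repeats.
On radio: r+10=b, a+8=i, d+10=n, i+8=q, o+10=y.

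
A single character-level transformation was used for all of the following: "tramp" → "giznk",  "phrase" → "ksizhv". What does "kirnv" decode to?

prime

Each letter is replaced by its mirror in the alphabet: a↔z, b↔y, c↔x, and so on (the Atbash cipher).
Decoding kirnv: k↔p, i↔r, r↔i, n↔m, v↔e.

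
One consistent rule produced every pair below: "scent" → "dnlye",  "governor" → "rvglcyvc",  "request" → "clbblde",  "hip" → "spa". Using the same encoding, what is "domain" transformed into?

The shift depends on letter class: consonant s→d is +11, but vowel e→l is +7. The rule splits by letter class: vowels +7, consonants +11.
On domain: d(cons)+11=o, o(vowel)+7=v, m(cons)+11=x, a(vowel)+7=h, i(vowel)+7=p, n(cons)+11=y.

ovxhpy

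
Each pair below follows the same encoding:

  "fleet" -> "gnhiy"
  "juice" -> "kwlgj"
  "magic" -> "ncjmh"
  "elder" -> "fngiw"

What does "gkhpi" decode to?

In fleet: f→g is +1, l→n is +2, e→h is +3, e→i is +4 — the shift increases by 1 each position. Letter i (0-indexed) is shifted by i+1, so successive shifts are 1, 2, 3, ….
Reversing it on gkhpi: g−1=f, k−2=i, h−3=e, p−4=l, i−5=d.

field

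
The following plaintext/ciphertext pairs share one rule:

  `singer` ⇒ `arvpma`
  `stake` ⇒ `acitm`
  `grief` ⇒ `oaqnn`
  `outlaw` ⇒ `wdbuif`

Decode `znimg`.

ready

It's a Vigenère-style cipher with numeric key [8,9]: position i shifts by key[i mod 2].
Reversing it on znimg: z−8=r, n−9=e, i−8=a, m−9=d, g−8=y.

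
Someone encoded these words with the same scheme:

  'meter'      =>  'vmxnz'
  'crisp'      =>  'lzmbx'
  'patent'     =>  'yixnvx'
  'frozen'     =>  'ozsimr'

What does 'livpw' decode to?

cargo

Shifts by position in meter: pos 0: m→v (+9), pos 1: e→m (+8), pos 2: t→x (+4), pos 3: e→n (+9), pos 4: r→z (+8) — repeating every 3. The shifts repeat in a cycle of length 3: positions 0,1,… shift by +9, +8, +4, then the pattern repeats.
Undoing it on livpw: l−9=c, i−8=a, v−4=r, p−9=g, w−8=o.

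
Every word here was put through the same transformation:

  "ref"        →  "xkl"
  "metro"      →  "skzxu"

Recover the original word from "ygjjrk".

saddle

Compare letters: r→x is +6, e→k is +6, f→l is +6 — a constant shift. It's a constant shift of +6 (ROT6).
Reversing it on ygjjrk: y−6=s, g−6=a, j−6=d, j−6=d, r−6=l, k−6=e.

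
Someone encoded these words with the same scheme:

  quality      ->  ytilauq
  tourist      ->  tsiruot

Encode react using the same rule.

The output letters match the input read backwards: quality reversed is ytilauq. The word is simply reversed.
On react: reverse → tcaer.

tcaer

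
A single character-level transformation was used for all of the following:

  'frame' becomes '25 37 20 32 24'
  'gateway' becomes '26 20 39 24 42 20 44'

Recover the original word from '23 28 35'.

f is letter #6 and maps to 25: an offset of 19. Each letter is replaced by its alphabet position (a=1..z=26) + 19.
Undoing it on 23 28 35: 23→(23−19)÷1=4=d, 28→(28−19)÷1=9=i, 35→(35−19)÷1=16=p.

dip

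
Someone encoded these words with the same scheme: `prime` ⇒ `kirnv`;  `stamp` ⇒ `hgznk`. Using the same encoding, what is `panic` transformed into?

Each letter is replaced by its mirror in the alphabet: a↔z, b↔y, c↔x, and so on (the Atbash cipher).
On panic: p↔k, a↔z, n↔m, i↔r, c↔x.

kzmrx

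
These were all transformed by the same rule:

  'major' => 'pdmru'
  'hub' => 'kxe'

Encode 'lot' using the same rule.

orw

Every letter moves 3 places later in the alphabet, wrapping around z→a.
On lot: l+3=o, o+3=r, t+3=w.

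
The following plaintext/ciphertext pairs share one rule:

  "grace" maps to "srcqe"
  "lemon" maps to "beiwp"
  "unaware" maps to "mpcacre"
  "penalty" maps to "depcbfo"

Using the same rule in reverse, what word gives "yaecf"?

sweat

Treating letters as 0–25, the rule is x ↦ 7x + 2 (mod 26).
Decoding yaecf: y(24)→15·(24−2)≡18=s; a(0)→15·(0−2)≡22=w; e(4)→15·(4−2)≡4=e; c(2)→15·(2−2)≡0=a; f(5)→15·(5−2)≡19=t (all mod 26).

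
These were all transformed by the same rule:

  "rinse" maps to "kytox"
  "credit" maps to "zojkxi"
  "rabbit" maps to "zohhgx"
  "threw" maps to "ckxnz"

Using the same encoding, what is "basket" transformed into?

zkqygh

The word is reversed, then every letter is shifted forward by 6.
On basket: reverse → teksab; then shift: t+6=z, e+6=k, k+6=q, s+6=y, a+6=g, b+6=h.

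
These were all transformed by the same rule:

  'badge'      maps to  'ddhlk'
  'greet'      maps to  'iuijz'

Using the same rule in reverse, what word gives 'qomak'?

olive

Each letter shifts forward by (position + 2), i.e. 2, 3, 4, … — the shift grows by one for each successive letter.
Decoding qomak: q−2=o, o−3=l, m−4=i, a−5=v, k−6=e.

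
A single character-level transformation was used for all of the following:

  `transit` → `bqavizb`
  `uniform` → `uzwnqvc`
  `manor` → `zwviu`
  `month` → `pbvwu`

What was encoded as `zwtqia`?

The word is reversed, then every letter is shifted forward by 8.
Reversing it on zwtqia: shift back: z−8=r, w−8=o, t−8=l, q−8=i, i−8=a, a−8=s → rolias; then reverse → sailor.

sailor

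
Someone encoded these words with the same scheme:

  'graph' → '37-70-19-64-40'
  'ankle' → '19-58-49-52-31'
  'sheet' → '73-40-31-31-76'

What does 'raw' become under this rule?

g(#7)→37 and r(#18)→70: differences scale by 3, so n = 3·pos + 16. With a=1..z=26, the number is 3·pos + 16.
On raw: r=18→70, a=1→19, w=23→85.

70-19-85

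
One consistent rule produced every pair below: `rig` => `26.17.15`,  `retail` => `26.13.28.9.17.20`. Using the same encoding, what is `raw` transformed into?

26.9.31

r is letter #18 and maps to 26: an offset of 8. Letters become their 1-based position plus 8 (so a→9, b→10, …).
For raw: r=18→26, a=1→9, w=23→31.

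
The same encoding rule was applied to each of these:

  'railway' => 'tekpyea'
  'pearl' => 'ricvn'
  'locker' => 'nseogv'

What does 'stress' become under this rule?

Shifts by position in railway: pos 0: r→t (+2), pos 1: a→e (+4), pos 2: i→k (+2), pos 3: l→p (+4) — repeating every 2. The shifts repeat in a cycle of length 2: positions 0,1,… shift by +2, +4, then the pattern repeats.
Applying it to stress: s+2=u, t+4=x, r+2=t, e+4=i, s+2=u, s+4=w.

uxtiuw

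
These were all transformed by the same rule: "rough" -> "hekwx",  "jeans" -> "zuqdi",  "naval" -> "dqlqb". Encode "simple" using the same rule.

iycfbu

This is a Caesar cipher with shift 16.
Applying it to simple: s+16=i, i+16=y, m+16=c, p+16=f, l+16=b, e+16=u.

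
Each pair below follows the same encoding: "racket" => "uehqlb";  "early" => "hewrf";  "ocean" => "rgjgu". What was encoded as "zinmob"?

Each letter shifts forward by (position + 3), i.e. 3, 4, 5, … — the shift grows by one for each successive letter.
Reversing it on zinmob: z−3=w, i−4=e, n−5=i, m−6=g, o−7=h, b−8=t.

weight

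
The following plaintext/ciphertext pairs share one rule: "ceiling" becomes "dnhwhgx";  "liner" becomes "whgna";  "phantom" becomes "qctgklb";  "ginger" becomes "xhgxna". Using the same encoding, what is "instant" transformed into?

c(2)→d(3) and e(4)→n(13) fit y≡5x+19 (mod 26); the inverse of 5 mod 26 is 21. Treating letters as 0–25, the rule is x ↦ 5x + 19 (mod 26).
Applying it to instant: i(8)→5·8+19≡7=h; n(13)→5·13+19≡6=g; s(18)→5·18+19≡5=f; t(19)→5·19+19≡10=k; a(0)→5·0+19≡19=t; n(13)→5·13+19≡6=g; t(19)→5·19+19≡10=k (all mod 26).

hgfktgk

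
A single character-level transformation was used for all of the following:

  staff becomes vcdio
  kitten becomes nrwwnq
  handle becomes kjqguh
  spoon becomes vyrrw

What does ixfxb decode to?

It's a Vigenère-style cipher with numeric key [3,9,3]: position i shifts by key[i mod 3].
Decoding ixfxb: i−3=f, x−9=o, f−3=c, x−3=u, b−9=s.

focus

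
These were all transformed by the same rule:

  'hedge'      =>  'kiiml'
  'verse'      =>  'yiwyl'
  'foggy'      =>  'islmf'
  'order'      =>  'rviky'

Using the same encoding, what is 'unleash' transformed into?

In hedge: h→k is +3, e→i is +4, d→i is +5, g→m is +6 — the shift increases by 1 each position. Each letter shifts forward by (position + 3), i.e. 3, 4, 5, … — the shift grows by one for each successive letter.
On unleash: u+3=x, n+4=r, l+5=q, e+6=k, a+7=h, s+8=a, h+9=q.

xrqkhaq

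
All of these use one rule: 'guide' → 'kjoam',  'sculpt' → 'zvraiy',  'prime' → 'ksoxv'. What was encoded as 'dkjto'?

The word is reversed, then every letter is shifted forward by 6.
Decoding dkjto: shift back: d−6=x, k−6=e, j−6=d, t−6=n, o−6=i → xedni; then reverse → index.

index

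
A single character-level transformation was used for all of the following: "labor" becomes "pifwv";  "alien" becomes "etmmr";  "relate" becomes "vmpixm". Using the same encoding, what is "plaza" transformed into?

ttehe

A repeating key of period 2 is used — shifts +4, +8 over and over.
Applying it to plaza: p+4=t, l+8=t, a+4=e, z+8=h, a+4=e.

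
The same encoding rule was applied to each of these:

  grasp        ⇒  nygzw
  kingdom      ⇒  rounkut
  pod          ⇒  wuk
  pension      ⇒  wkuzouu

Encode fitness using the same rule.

The shift depends on letter class: consonant g→n is +7, but vowel a→g is +6. Two shifts are in play — +6 for a/e/i/o/u, +7 for every other letter.
Applying it to fitness: f(cons)+7=m, i(vowel)+6=o, t(cons)+7=a, n(cons)+7=u, e(vowel)+6=k, s(cons)+7=z, s(cons)+7=z.

moaukzz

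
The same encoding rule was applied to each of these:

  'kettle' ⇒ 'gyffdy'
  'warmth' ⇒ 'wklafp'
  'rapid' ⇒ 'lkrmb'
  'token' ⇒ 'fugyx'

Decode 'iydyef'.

Each letter's alphabet position (a=0..z=25) is mapped through 23·x+10 mod 26 — an affine cipher.
Reversing it on iydyef: i(8)→17·(8−10)≡18=s; y(24)→17·(24−10)≡4=e; d(3)→17·(3−10)≡11=l; y(24)→17·(24−10)≡4=e; e(4)→17·(4−10)≡2=c; f(5)→17·(5−10)≡19=t (all mod 26).

select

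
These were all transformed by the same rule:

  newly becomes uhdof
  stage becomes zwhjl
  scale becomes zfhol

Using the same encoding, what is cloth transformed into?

jovwo

Shifts by position in newly: pos 0: n→u (+7), pos 1: e→h (+3), pos 2: w→d (+7), pos 3: l→o (+3) — repeating every 2. A repeating key of period 2 is used — shifts +7, +3 over and over.
Applying it to cloth: c+7=j, l+3=o, o+7=v, t+3=w, h+7=o.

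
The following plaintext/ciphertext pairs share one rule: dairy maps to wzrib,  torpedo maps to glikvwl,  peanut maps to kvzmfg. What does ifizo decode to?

Each pair mirrors across the alphabet (d↔w, a↔z, i↔r): positions sum to 25. Each letter is replaced by its mirror in the alphabet: a↔z, b↔y, c↔x, and so on (the Atbash cipher).
Undoing it on ifizo: i↔r, f↔u, i↔r, z↔a, o↔l.

rural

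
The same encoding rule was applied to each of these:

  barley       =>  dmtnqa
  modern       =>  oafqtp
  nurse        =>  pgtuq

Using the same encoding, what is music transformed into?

oguue

The rule splits by letter class: vowels +12, consonants +2.
For music: m(cons)+2=o, u(vowel)+12=g, s(cons)+2=u, i(vowel)+12=u, c(cons)+2=e.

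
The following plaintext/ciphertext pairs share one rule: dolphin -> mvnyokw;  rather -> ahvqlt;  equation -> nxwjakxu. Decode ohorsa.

family

Shifts by position in dolphin: pos 0: d→m (+9), pos 1: o→v (+7), pos 2: l→n (+2), pos 3: p→y (+9), pos 4: h→o (+7), pos 5: i→k (+2) — repeating every 3. It's a Vigenère-style cipher with numeric key [9,7,2]: position i shifts by key[i mod 3].
Reversing it on ohorsa: o−9=f, h−7=a, o−2=m, r−9=i, s−7=l, a−2=y.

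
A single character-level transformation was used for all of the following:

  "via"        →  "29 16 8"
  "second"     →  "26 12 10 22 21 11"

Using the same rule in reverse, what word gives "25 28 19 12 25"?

ruler

v is letter #22 and maps to 29: an offset of 7. The number is (letter's place in the alphabet, a=1) + 7.
Reversing it on 25 28 19 12 25: 25→(25−7)÷1=18=r, 28→(28−7)÷1=21=u, 19→(19−7)÷1=12=l, 12→(12−7)÷1=5=e, 25→(25−7)÷1=18=r.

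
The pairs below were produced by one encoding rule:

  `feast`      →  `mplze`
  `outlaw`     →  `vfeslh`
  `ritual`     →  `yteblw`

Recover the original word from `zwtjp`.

slice

Shifts by position in feast: pos 0: f→m (+7), pos 1: e→p (+11), pos 2: a→l (+11), pos 3: s→z (+7), pos 4: t→e (+11) — repeating every 3. A repeating key of period 3 is used — shifts +7, +11, +11 over and over.
Decoding zwtjp: z−7=s, w−11=l, t−11=i, j−7=c, p−11=e.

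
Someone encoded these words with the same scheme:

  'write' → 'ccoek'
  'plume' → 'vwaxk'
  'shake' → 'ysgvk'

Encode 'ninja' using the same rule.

tttug

Shifts by position in write: pos 0: w→c (+6), pos 1: r→c (+11), pos 2: i→o (+6), pos 3: t→e (+11) — repeating every 2. It's a Vigenère-style cipher with numeric key [6,11]: position i shifts by key[i mod 2].
On ninja: n+6=t, i+11=t, n+6=t, j+11=u, a+6=g.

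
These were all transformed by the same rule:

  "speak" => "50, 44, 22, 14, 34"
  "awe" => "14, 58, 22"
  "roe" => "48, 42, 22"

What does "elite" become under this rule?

22, 36, 30, 52, 22

With a=1..z=26, the number is 2·pos + 12.
On elite: e=5→22, l=12→36, i=9→30, t=20→52, e=5→22.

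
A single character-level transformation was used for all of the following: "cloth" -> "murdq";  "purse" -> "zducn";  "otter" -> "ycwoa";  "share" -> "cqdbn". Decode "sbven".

issue

Shifts by position in cloth: pos 0: c→m (+10), pos 1: l→u (+9), pos 2: o→r (+3), pos 3: t→d (+10), pos 4: h→q (+9) — repeating every 3. A repeating key of period 3 is used — shifts +10, +9, +3 over and over.
Decoding sbven: s−10=i, b−9=s, v−3=s, e−10=u, n−9=e.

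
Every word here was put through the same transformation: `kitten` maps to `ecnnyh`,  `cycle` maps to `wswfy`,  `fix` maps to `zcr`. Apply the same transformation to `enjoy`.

Compare letters: k→e is +20, i→c is +20, t→n is +20 — a constant shift. This is a Caesar cipher with shift 20.
Applying it to enjoy: e+20=y, n+20=h, j+20=d, o+20=i, y+20=s.

yhdis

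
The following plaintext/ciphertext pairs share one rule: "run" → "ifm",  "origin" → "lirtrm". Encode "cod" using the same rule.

xlw

Each pair mirrors across the alphabet (r↔i, u↔f, n↔m): positions sum to 25. Letters are reflected about the middle of the alphabet (position → 25−position): Atbash.
Applying it to cod: c↔x, o↔l, d↔w.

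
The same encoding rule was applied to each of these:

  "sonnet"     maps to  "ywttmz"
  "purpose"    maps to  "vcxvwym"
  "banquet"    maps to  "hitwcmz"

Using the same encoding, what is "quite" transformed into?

The shift depends on letter class: consonant s→y is +6, but vowel o→w is +8. The rule splits by letter class: vowels +8, consonants +6.
On quite: q(cons)+6=w, u(vowel)+8=c, i(vowel)+8=q, t(cons)+6=z, e(vowel)+8=m.

wcqzm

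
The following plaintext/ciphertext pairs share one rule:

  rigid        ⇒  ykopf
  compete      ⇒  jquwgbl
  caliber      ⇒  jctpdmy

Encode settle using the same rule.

zgbanm

Shifts by position in rigid: pos 0: r→y (+7), pos 1: i→k (+2), pos 2: g→o (+8), pos 3: i→p (+7), pos 4: d→f (+2) — repeating every 3. It's a Vigenère-style cipher with numeric key [7,2,8]: position i shifts by key[i mod 3].
For settle: s+7=z, e+2=g, t+8=b, t+7=a, l+2=n, e+8=m.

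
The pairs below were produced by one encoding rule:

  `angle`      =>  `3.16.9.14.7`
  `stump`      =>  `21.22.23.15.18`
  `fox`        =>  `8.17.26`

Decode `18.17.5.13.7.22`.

pocket

a is letter #1 and maps to 3: an offset of 2. Letters become their 1-based position plus 2 (so a→3, b→4, …).
Reversing it on 18.17.5.13.7.22: 18→(18−2)÷1=16=p, 17→(17−2)÷1=15=o, 5→(5−2)÷1=3=c, 13→(13−2)÷1=11=k, 7→(7−2)÷1=5=e, 22→(22−2)÷1=20=t.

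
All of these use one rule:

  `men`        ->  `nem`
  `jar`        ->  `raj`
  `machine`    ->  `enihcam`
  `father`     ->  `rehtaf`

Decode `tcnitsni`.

The output letters match the input read backwards: men reversed is nem. It's just the letters in reverse order.
Reversing it on tcnitsni: then reverse → instinct.

instinct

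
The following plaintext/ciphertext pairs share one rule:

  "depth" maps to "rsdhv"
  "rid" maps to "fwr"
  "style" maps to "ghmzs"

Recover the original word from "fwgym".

risky

Compare letters: d→r is +14, e→s is +14, p→d is +14 — a constant shift. Each letter is shifted forward by 14 in the alphabet (a Caesar shift of +14).
Decoding fwgym: f−14=r, w−14=i, g−14=s, y−14=k, m−14=y.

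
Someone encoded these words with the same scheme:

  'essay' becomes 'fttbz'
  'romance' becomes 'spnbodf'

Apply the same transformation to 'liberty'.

Compare letters: e→f is +1, s→t is +1, s→t is +1 — a constant shift. It's a constant shift of +1 (ROT1).
On liberty: l+1=m, i+1=j, b+1=c, e+1=f, r+1=s, t+1=u, y+1=z.

mjcfsuz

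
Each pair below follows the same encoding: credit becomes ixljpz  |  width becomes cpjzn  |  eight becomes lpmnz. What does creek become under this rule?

The shift depends on letter class: consonant c→i is +6, but vowel e→l is +7. Two shifts are in play — +7 for a/e/i/o/u, +6 for every other letter.
Applying it to creek: c(cons)+6=i, r(cons)+6=x, e(vowel)+7=l, e(vowel)+7=l, k(cons)+6=q.

ixllq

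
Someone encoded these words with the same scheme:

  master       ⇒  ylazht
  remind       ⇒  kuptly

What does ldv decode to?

owe

The output letters match the input read backwards, each shifted +7: master reversed is retsam. Read the word backwards and shift each letter +7.
Decoding ldv: shift back: l−7=e, d−7=w, v−7=o → ewo; then reverse → owe.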